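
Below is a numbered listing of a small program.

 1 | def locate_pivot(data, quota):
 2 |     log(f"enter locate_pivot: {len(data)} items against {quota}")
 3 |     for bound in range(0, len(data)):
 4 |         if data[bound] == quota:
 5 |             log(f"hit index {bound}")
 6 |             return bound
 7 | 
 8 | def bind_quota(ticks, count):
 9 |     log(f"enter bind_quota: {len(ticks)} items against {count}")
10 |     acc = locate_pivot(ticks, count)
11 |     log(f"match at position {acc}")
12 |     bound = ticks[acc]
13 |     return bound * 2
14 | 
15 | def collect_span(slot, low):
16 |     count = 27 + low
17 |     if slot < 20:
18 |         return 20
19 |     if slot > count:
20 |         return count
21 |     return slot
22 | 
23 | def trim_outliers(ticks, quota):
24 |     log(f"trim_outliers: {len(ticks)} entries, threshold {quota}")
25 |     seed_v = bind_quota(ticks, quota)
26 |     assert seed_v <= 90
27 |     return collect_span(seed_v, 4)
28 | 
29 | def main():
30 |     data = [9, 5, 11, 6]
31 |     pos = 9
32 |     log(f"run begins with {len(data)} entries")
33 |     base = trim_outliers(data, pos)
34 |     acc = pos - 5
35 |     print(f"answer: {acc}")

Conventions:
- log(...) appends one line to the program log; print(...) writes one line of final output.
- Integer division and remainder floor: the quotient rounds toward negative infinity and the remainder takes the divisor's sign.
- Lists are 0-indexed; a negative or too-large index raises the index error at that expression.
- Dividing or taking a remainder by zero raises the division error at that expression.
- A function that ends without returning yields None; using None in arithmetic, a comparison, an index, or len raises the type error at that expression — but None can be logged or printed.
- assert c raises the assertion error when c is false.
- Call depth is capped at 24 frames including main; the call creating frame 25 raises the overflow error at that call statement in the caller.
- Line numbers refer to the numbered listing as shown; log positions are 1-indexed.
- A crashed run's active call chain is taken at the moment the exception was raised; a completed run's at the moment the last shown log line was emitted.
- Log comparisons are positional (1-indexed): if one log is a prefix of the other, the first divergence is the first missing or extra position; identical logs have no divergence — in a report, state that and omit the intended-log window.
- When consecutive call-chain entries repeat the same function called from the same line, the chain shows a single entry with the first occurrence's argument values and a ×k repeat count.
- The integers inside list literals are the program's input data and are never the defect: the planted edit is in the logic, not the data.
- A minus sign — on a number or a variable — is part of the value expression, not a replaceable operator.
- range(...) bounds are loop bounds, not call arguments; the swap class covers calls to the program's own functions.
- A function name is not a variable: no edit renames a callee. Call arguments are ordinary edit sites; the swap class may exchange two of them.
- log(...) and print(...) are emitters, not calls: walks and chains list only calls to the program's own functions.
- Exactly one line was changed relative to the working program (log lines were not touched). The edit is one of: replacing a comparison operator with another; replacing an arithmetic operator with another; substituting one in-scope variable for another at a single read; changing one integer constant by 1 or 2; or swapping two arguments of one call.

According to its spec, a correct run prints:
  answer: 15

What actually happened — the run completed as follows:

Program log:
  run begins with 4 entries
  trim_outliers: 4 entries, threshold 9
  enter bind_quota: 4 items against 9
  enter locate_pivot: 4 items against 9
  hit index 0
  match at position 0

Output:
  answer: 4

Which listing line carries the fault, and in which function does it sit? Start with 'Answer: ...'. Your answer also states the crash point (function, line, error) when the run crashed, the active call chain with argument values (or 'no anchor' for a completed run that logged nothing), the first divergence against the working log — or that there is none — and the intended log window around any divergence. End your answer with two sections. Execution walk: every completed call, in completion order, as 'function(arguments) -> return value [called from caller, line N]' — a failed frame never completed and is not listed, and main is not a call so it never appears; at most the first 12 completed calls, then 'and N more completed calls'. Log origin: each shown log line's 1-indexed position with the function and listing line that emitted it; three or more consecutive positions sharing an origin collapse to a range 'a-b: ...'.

Answer: the defect is in main at line 34.
Core observation: Log streams are identical — the defect surfaces only in the printed output.
Call chain: main -> trim_outliers([9, 5, 11, 6], 9) (called at line 33) -> bind_quota([9, 5, 11, 6], 9) (called at line 25).
First divergence: none (the log streams are identical).
Execution walk:
  locate_pivot([9, 5, 11, 6], 9) -> 0  [called from bind_quota, line 10]
  bind_quota([9, 5, 11, 6], 9) -> 18  [called from trim_outliers, line 25]
  collect_span(18, 4) -> 20  [called from trim_outliers, line 27]
  trim_outliers([9, 5, 11, 6], 9) -> 20  [called from main, line 33]
Log origin:
  1 — main, line 32
  2 — trim_outliers, line 24
  3 — bind_quota, line 9
  4 — locate_pivot, line 2
  5 — locate_pivot, line 5
  6 — bind_quota, line 11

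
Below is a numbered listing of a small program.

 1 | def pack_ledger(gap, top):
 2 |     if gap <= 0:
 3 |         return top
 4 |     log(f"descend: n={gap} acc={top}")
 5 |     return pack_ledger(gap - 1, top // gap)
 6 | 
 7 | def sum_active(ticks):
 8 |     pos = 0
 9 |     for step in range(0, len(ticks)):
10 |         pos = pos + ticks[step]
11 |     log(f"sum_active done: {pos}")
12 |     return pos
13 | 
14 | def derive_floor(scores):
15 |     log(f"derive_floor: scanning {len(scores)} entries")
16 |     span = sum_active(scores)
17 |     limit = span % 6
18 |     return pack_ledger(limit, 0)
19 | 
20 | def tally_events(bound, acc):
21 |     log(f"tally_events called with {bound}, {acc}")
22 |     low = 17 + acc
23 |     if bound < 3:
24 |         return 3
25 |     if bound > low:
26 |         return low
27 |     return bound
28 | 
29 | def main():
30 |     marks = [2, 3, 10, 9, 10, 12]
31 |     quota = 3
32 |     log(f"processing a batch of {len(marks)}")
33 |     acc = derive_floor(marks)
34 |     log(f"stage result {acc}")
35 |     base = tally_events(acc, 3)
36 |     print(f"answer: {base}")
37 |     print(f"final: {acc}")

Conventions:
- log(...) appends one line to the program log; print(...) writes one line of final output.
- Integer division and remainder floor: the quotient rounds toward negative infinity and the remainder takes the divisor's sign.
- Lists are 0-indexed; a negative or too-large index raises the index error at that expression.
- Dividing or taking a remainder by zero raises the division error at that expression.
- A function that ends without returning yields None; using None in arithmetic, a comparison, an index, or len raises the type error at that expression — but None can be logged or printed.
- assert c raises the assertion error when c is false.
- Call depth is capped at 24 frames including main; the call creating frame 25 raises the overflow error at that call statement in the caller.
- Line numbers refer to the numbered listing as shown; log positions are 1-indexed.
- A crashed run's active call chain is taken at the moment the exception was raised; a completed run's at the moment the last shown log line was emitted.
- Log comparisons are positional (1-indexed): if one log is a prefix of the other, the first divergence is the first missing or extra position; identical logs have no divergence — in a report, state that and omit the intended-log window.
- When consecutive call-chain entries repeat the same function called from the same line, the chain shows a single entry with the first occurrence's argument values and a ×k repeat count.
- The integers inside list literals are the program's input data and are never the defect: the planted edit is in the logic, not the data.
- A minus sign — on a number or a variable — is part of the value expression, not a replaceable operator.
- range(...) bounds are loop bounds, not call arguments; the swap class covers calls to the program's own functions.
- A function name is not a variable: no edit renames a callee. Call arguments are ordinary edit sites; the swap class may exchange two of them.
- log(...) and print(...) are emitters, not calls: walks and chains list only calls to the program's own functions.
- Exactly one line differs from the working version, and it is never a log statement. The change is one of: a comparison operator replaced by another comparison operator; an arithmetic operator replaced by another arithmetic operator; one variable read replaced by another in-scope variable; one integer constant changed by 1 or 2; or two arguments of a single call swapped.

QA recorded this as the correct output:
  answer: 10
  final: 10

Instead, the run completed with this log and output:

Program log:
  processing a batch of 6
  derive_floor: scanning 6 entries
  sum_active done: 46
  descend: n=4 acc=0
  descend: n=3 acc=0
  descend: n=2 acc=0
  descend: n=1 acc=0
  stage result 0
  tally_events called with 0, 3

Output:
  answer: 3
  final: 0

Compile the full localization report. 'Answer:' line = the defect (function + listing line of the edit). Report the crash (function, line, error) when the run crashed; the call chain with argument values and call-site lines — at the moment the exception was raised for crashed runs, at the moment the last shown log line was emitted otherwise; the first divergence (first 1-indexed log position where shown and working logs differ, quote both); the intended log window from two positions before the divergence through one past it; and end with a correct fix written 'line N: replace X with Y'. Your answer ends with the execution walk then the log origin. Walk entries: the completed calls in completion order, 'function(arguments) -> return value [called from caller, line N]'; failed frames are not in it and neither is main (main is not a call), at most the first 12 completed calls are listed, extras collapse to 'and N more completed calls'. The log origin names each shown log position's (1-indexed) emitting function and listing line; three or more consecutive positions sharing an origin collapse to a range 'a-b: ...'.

Answer: the defect is in pack_ledger at line 5.
The tell: Log line 5 is where behavior first shows: 'descend: n=3 acc=0' appears instead of 'descend: n=3 acc=4'.
Call chain: main -> tally_events(0, 3) (called at line 35).
First divergence: at position 5 the run shows 'descend: n=3 acc=0' where the working version logs 'descend: n=3 acc=4'.
Intended log window:
  3: sum_active done: 46
  4: descend: n=4 acc=0
  5: descend: n=3 acc=4
  6: descend: n=2 acc=7
Execution walk:
  sum_active([2, 3, 10, 9, 10, 12]) -> 46  [called from derive_floor, line 16]
  pack_ledger(0, 0) -> 0  [called from pack_ledger, line 5]
  pack_ledger(1, 0) -> 0  [called from pack_ledger, line 5]
  pack_ledger(2, 0) -> 0  [called from pack_ledger, line 5]
  pack_ledger(3, 0) -> 0  [called from pack_ledger, line 5]
  pack_ledger(4, 0) -> 0  [called from derive_floor, line 18]
  derive_floor([2, 3, 10, 9, 10, 12]) -> 0  [called from main, line 33]
  tally_events(0, 3) -> 3  [called from main, line 35]
Log origins:
  1: from main, line 32
  2: from derive_floor, line 15
  3: from sum_active, line 11
  4-7: from pack_ledger, line 4
  8: from main, line 34
  9: from tally_events, line 21
A correct fix: line 5: replace `//` with `+`.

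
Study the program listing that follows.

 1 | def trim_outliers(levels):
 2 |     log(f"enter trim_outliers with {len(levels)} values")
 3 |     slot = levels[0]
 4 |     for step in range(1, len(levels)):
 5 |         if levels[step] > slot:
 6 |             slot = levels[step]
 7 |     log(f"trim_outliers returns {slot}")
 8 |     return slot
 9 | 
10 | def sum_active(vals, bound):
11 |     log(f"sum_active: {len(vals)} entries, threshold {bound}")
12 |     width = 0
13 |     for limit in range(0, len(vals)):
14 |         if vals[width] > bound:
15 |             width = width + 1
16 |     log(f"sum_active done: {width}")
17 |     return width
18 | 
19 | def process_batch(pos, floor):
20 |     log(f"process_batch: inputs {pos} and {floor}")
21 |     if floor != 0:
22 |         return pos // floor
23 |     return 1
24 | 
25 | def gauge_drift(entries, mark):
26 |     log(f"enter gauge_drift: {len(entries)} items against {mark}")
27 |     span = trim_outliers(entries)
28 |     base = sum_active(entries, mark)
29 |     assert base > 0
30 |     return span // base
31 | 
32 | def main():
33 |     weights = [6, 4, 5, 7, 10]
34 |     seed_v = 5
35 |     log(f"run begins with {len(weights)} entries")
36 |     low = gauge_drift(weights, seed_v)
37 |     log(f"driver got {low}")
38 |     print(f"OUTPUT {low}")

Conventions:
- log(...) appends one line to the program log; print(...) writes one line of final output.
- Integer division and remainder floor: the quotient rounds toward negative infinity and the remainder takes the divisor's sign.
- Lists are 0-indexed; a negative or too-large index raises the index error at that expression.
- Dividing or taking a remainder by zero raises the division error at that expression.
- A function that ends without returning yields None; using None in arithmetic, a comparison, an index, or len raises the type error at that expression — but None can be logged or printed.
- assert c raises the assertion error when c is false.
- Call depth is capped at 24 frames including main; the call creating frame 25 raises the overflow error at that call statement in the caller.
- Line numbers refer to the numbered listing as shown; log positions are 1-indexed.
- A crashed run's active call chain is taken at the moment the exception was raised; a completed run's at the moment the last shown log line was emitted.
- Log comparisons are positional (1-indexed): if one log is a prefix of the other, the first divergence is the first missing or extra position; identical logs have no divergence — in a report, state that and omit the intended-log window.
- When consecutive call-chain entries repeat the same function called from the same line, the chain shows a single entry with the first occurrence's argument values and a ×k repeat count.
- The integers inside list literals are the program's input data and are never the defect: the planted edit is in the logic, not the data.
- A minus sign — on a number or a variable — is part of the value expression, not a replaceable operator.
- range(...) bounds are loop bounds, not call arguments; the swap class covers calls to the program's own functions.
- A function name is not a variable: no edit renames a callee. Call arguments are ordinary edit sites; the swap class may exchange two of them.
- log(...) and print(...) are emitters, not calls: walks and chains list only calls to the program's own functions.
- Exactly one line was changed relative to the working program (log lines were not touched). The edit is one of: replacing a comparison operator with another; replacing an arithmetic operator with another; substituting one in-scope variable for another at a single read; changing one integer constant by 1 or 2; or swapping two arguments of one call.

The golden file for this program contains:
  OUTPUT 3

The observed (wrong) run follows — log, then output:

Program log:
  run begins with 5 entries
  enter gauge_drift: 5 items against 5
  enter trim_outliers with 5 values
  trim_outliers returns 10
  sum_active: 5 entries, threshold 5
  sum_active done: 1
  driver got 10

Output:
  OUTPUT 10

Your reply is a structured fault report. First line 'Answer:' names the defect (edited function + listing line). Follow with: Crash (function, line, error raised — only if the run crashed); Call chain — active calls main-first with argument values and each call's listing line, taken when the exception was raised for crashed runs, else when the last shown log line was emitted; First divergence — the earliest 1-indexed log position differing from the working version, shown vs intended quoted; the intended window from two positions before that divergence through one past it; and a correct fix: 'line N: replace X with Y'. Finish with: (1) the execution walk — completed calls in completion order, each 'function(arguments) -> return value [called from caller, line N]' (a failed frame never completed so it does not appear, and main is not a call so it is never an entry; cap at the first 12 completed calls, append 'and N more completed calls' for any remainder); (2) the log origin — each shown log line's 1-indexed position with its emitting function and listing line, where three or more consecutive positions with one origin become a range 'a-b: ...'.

Answer: the defect is in sum_active at line 14.
Key observation: Everything matches until log position 6, which reads 'sum_active done: 1' in place of 'sum_active done: 3'.
Call chain: main.
First divergence: position 6 — the shown line 'sum_active done: 1' should read 'sum_active done: 3'.
Intended log window:
  4: trim_outliers returns 10
  5: sum_active: 5 entries, threshold 5
  6: sum_active done: 3
  7: driver got 3
Execution walk:
  trim_outliers([6, 4, 5, 7, 10]) -> 10  [called from gauge_drift, line 27]
  sum_active([6, 4, 5, 7, 10], 5) -> 1  [called from gauge_drift, line 28]
  gauge_drift([6, 4, 5, 7, 10], 5) -> 10  [called from main, line 36]
Log line origins:
  1: logged in main at line 35
  2: logged in gauge_drift at line 26
  3: logged in trim_outliers at line 2
  4: logged in trim_outliers at line 7
  5: logged in sum_active at line 11
  6: logged in sum_active at line 16
  7: logged in main at line 37
A correct fix: line 14: replace `width` with `limit`.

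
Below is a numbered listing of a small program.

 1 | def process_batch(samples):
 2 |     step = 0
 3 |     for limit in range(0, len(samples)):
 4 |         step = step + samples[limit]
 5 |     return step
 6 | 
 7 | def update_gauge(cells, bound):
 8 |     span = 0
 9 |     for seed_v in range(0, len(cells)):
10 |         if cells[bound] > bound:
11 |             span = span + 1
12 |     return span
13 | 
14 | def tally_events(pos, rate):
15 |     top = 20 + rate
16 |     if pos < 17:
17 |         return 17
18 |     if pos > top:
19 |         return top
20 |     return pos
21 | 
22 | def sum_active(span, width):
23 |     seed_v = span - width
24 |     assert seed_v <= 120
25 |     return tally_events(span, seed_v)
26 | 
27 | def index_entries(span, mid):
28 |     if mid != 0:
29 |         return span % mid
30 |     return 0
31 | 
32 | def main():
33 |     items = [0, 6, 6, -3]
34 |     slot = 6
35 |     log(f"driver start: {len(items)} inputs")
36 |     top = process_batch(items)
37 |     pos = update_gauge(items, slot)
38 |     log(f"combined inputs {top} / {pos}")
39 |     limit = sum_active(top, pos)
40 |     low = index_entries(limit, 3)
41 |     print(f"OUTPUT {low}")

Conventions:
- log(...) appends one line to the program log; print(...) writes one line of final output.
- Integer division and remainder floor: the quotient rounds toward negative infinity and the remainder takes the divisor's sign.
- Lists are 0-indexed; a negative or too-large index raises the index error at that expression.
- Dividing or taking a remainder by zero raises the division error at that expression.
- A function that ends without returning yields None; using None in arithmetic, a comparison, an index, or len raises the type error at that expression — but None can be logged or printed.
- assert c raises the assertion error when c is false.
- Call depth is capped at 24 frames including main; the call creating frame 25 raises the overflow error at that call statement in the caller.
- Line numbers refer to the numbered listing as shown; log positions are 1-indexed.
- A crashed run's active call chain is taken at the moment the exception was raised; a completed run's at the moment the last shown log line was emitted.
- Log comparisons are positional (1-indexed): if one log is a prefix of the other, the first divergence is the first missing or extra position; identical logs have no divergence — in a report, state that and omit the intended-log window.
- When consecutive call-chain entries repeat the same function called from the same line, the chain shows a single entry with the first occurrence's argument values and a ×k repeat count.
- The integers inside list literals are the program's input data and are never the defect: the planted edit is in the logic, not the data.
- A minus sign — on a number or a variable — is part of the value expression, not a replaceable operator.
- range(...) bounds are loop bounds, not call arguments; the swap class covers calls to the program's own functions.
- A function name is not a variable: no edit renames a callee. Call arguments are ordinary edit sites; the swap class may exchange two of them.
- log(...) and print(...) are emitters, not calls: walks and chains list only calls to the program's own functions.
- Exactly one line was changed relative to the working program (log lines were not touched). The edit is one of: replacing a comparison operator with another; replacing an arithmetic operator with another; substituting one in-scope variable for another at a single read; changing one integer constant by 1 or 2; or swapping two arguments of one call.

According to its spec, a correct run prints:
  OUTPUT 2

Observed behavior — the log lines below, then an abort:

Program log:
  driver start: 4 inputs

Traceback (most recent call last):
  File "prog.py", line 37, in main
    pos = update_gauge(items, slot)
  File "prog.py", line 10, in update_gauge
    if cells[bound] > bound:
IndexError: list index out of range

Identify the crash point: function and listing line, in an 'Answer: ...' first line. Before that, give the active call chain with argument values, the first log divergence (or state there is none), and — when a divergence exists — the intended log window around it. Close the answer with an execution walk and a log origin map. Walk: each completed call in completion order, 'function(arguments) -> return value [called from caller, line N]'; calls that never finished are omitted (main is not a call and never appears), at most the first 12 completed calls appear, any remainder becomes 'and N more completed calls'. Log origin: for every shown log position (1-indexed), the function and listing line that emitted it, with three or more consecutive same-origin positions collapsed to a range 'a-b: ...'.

Answer: the error was raised in update_gauge, line 10.
Core observation: The log ends early — 1 line, where the working version next logs 'combined inputs 9 / 0'.
Call chain: main -> update_gauge([0, 6, 6, -3], 6) (called at line 37).
First divergence: position 2 — after 1 matching line the faulty run goes silent; intended next line 'combined inputs 9 / 0'.
Intended log window:
  1: driver start: 4 inputs
  2: combined inputs 9 / 0
Execution walk:
  process_batch([0, 6, 6, -3]) -> 9  [called from main, line 36]
Log origin:
  1: emitted by main (line 35)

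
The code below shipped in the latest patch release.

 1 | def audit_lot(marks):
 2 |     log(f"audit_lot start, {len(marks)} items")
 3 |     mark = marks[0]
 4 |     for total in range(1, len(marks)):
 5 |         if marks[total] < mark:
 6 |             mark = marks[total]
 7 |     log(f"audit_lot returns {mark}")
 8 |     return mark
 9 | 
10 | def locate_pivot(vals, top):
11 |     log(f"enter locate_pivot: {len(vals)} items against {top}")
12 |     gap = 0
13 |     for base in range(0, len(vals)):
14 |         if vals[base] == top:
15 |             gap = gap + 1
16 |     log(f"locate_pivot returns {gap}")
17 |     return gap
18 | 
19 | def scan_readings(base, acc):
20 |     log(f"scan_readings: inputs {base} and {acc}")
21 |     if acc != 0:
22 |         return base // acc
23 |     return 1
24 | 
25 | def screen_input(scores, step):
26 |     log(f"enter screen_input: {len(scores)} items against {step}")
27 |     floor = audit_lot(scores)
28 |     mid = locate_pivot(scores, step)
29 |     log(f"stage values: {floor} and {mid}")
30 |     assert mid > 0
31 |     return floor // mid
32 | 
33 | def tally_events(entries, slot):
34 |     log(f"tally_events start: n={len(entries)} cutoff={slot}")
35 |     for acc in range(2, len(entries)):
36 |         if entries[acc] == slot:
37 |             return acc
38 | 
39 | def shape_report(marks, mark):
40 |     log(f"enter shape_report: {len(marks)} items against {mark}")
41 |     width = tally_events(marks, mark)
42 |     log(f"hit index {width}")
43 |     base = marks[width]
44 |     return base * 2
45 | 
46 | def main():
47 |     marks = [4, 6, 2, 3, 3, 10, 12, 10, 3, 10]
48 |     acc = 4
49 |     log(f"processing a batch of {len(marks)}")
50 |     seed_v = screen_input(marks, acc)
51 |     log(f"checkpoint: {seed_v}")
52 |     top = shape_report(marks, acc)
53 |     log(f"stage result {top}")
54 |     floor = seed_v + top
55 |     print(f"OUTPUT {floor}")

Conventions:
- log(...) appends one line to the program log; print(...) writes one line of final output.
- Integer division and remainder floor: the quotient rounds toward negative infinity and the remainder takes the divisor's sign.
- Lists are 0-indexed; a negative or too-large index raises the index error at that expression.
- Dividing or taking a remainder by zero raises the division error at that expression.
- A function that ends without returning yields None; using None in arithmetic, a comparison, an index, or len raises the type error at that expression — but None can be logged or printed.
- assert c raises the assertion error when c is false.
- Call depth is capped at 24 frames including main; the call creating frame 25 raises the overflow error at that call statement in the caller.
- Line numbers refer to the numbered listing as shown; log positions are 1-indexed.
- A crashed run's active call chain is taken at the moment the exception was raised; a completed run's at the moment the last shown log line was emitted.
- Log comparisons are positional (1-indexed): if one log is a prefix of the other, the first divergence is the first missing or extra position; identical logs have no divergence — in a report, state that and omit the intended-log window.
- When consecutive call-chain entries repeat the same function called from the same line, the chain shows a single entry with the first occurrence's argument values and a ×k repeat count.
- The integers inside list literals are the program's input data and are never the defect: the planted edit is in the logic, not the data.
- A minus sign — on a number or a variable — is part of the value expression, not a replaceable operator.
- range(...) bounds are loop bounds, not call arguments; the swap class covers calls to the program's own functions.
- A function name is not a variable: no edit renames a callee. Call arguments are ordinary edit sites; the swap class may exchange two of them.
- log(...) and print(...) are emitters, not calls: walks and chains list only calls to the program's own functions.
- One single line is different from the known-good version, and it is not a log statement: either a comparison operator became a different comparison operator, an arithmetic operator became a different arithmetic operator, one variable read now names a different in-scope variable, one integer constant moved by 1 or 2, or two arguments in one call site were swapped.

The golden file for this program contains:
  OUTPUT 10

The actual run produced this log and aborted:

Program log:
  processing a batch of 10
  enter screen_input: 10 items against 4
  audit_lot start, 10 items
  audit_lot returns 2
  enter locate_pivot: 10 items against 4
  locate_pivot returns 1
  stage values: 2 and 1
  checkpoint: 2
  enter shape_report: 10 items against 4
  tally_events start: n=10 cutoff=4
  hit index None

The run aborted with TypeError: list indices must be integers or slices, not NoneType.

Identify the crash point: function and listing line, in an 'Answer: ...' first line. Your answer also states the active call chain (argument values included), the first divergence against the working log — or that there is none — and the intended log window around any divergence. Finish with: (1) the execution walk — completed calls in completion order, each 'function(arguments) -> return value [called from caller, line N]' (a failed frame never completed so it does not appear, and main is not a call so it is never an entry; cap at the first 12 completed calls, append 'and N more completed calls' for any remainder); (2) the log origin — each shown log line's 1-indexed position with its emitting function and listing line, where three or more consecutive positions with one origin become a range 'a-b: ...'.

Answer: the error was raised in shape_report, line 43.
Core observation: Log line 11 is where behavior first shows: 'hit index None' appears instead of 'hit index 0'.
Call chain: main -> shape_report([4, 6, 2, 3, 3, 10, 12, 10, 3, 10], 4) (called at line 52).
First divergence: position 11; shown 'hit index None' vs intended 'hit index 0'.
Intended log window:
  9: enter shape_report: 10 items against 4
  10: tally_events start: n=10 cutoff=4
  11: hit index 0
  12: stage result 8
Execution walk:
  audit_lot([4, 6, 2, 3, 3, 10, 12, 10, 3, 10]) -> 2  [called from screen_input, line 27]
  locate_pivot([4, 6, 2, 3, 3, 10, 12, 10, 3, 10], 4) -> 1  [called from screen_input, line 28]
  screen_input([4, 6, 2, 3, 3, 10, 12, 10, 3, 10], 4) -> 2  [called from main, line 50]
  tally_events([4, 6, 2, 3, 3, 10, 12, 10, 3, 10], 4) -> None  [called from shape_report, line 41]
Origin of each log line:
  1 — main, line 49
  2 — screen_input, line 26
  3 — audit_lot, line 2
  4 — audit_lot, line 7
  5 — locate_pivot, line 11
  6 — locate_pivot, line 16
  7 — screen_input, line 29
  8 — main, line 51
  9 — shape_report, line 40
  10 — tally_events, line 34
  11 — shape_report, line 42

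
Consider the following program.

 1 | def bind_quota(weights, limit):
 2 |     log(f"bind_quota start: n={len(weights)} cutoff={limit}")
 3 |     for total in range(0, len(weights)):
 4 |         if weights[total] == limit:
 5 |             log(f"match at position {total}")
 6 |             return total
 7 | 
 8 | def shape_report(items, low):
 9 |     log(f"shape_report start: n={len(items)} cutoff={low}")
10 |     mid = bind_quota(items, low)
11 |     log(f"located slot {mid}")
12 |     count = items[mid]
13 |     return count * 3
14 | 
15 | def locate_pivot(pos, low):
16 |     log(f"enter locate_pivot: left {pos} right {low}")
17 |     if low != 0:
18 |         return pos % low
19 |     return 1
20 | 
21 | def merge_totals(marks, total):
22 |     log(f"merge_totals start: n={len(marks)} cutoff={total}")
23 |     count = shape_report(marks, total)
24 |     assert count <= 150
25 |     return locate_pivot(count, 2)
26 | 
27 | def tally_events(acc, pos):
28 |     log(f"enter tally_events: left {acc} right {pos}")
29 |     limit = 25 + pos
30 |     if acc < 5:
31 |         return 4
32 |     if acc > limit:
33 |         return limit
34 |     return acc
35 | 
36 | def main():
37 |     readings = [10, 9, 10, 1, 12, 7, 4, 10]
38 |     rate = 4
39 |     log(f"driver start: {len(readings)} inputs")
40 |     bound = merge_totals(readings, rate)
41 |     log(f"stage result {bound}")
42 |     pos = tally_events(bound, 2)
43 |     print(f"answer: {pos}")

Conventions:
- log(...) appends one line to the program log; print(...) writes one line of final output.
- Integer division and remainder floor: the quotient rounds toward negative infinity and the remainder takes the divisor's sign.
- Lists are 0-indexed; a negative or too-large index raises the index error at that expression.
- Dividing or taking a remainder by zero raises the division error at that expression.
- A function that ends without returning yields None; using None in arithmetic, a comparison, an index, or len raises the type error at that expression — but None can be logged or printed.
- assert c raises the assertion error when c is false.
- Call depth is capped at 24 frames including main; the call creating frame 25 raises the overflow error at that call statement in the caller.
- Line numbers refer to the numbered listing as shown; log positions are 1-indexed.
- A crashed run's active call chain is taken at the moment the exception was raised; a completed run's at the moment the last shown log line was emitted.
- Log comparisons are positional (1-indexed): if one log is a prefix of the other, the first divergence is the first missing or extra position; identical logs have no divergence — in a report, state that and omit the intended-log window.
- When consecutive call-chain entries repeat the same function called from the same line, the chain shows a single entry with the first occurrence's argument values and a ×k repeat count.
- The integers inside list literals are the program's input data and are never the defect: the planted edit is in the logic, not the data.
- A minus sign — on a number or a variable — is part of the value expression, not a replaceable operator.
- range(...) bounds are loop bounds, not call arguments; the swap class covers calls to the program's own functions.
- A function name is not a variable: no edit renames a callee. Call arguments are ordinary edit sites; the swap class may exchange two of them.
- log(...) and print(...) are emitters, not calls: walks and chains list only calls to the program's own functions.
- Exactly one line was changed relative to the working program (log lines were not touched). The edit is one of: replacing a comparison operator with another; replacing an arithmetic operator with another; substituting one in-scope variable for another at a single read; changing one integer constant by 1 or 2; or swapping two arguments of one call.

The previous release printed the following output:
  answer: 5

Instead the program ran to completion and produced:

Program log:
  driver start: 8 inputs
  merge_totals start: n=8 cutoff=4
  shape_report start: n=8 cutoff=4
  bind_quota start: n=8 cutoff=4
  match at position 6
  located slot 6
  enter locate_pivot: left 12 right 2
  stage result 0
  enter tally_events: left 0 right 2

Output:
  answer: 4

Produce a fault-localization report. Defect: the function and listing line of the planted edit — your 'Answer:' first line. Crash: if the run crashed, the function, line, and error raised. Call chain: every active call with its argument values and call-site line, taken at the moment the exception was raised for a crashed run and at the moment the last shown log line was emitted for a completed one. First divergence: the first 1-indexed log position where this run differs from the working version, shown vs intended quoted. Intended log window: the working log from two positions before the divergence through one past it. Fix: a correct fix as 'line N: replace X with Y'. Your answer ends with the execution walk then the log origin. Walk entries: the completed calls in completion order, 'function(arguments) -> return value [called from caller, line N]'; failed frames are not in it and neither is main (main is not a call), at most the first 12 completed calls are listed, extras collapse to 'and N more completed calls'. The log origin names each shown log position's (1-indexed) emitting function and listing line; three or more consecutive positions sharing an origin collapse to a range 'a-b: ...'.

Answer: the defect is in tally_events at line 31.
Key fact: Every logged value matches the working version; the printed result is what differs.
Call chain: main -> tally_events(0, 2) (called at line 42).
First divergence: there is none — every log position agrees.
Execution walk:
  bind_quota([10, 9, 10, 1, 12, 7, 4, 10], 4) -> 6  [called from shape_report, line 10]
  shape_report([10, 9, 10, 1, 12, 7, 4, 10], 4) -> 12  [called from merge_totals, line 23]
  locate_pivot(12, 2) -> 0  [called from merge_totals, line 25]
  merge_totals([10, 9, 10, 1, 12, 7, 4, 10], 4) -> 0  [called from main, line 40]
  tally_events(0, 2) -> 4  [called from main, line 42]
Log origins:
  1: emitted by main (line 39)
  2: emitted by merge_totals (line 22)
  3: emitted by shape_report (line 9)
  4: emitted by bind_quota (line 2)
  5: emitted by bind_quota (line 5)
  6: emitted by shape_report (line 11)
  7: emitted by locate_pivot (line 16)
  8: emitted by main (line 41)
  9: emitted by tally_events (line 28)
A correct fix: line 31: replace `4` with `5`.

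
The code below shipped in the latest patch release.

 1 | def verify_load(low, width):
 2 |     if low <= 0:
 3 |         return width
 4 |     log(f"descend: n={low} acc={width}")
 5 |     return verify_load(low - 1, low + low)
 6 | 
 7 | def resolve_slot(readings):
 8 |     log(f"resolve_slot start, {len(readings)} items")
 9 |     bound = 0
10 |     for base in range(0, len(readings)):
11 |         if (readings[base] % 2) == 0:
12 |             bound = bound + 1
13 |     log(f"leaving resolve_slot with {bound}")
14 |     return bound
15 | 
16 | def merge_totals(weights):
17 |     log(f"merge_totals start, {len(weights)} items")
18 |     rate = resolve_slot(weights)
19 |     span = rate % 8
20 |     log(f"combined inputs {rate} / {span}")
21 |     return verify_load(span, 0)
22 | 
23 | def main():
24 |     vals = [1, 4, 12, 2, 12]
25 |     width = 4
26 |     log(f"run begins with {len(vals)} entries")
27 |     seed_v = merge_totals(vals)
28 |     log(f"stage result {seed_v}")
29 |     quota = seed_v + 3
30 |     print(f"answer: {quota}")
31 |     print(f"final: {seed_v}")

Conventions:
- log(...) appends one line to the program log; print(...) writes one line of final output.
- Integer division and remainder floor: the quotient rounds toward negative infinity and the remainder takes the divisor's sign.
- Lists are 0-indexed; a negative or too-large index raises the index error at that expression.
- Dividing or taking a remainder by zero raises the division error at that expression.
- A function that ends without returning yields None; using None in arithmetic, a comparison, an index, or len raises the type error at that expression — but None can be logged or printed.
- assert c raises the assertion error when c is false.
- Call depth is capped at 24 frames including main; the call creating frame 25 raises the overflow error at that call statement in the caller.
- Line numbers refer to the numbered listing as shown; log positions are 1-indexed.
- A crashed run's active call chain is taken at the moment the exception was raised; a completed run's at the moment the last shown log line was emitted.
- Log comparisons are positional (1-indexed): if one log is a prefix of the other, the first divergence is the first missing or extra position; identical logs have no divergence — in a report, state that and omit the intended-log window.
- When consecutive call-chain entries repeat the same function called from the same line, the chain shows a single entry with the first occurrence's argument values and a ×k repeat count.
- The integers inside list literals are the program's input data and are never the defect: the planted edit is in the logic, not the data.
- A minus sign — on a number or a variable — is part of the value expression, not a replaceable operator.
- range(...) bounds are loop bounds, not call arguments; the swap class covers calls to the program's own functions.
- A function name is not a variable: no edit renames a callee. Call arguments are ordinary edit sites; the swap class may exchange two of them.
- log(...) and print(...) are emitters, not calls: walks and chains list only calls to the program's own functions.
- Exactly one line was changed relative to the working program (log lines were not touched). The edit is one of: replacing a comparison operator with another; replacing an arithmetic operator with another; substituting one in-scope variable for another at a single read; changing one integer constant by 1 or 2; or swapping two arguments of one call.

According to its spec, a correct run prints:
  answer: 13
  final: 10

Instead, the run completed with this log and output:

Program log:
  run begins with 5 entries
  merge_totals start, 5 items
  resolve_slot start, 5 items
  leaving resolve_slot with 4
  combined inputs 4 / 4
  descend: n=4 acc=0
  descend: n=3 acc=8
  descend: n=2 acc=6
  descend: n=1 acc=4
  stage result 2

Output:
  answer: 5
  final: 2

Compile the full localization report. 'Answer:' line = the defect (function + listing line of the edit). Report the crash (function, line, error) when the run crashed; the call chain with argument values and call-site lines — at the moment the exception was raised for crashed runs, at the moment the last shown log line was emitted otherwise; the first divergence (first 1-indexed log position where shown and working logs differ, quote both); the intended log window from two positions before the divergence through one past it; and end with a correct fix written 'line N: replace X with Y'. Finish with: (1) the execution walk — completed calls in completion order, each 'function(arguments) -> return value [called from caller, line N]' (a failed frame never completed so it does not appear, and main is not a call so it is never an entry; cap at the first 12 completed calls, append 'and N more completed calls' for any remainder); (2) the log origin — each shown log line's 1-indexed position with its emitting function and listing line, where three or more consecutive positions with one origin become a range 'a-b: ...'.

Answer: the defect is in verify_load at line 5.
Key fact: Log line 7 is where behavior first shows: 'descend: n=3 acc=8' appears instead of 'descend: n=3 acc=4'.
Call chain: main.
First divergence: position 7 — shown 'descend: n=3 acc=8', intended 'descend: n=3 acc=4'.
Intended log window:
  5: combined inputs 4 / 4
  6: descend: n=4 acc=0
  7: descend: n=3 acc=4
  8: descend: n=2 acc=7
Execution walk:
  resolve_slot([1, 4, 12, 2, 12]) -> 4  [called from merge_totals, line 18]
  verify_load(0, 2) -> 2  [called from verify_load, line 5]
  verify_load(1, 4) -> 2  [called from verify_load, line 5]
  verify_load(2, 6) -> 2  [called from verify_load, line 5]
  verify_load(3, 8) -> 2  [called from verify_load, line 5]
  verify_load(4, 0) -> 2  [called from merge_totals, line 21]
  merge_totals([1, 4, 12, 2, 12]) -> 2  [called from main, line 27]
Log origins:
  1: logged in main at line 26
  2: logged in merge_totals at line 17
  3: logged in resolve_slot at line 8
  4: logged in resolve_slot at line 13
  5: logged in merge_totals at line 20
  6-9: logged in verify_load at line 4
  10: logged in main at line 28
A correct fix: line 5: replace `low + low` with `width + low`.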